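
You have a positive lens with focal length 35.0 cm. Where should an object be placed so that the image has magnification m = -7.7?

39.5 cm

m = −d_i/d_o ⇒ d_i = −m·d_o.
1/f = 1/d_o + 1/d_i = 1/d_o − 1/(m·d_o) = (1 − 1/m)/d_o, so d_o = f(1 − 1/m) = (35.00)(1 − 1/(-7.7)) = 39.5 cm.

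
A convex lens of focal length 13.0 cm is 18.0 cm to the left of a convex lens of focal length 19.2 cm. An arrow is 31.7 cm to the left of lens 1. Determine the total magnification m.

m = -0.574

Lens 1: 1/d_i1 = 1/(13.0) − 1/(31.7) = 0.04538, so d_i1 = 22.04 cm; m₁ = −d_i1/d_o1 = -0.6953.
d_o2 = 18.0 − (22.04) = -4.040 cm (virtual object).
Lens 2: 1/d_i2 = 1/(19.2) − 1/(-4.040) = 0.2996, so d_i2 = 3.338 cm; m₂ = −d_i2/d_o2 = +0.8262.
m = m₁·m₂ = (-0.6953)(+0.8262) = -0.574.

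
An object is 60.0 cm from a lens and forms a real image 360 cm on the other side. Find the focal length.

Real image ⇒ d_i = +360 cm.
1/f = 1/d_o + 1/d_i = 1/(60.0) + 1/(360) = 0.01944, so f = 51.4 cm.
Since f is positive, the lens is converging.

f = 51.4 cm (converging)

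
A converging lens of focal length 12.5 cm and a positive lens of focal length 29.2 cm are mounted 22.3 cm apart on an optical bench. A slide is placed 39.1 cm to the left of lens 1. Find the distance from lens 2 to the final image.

Lens 1: 1/d_i1 = 1/f₁ − 1/d_o1 = 1/(12.5) − 1/(39.1) = 0.05442, so d_i1 = 18.37 cm.
The intermediate image is 18.37 cm to the right of lens 1, which is 22.3 − (18.37) = 3.930 cm to the left of lens 2, so d_o2 = +3.930 cm.
Lens 2: 1/d_i2 = 1/f₂ − 1/d_o2 = 1/(29.2) − 1/(3.930) = -0.2202, so d_i2 = -4.54 cm.
The final image is virtual, 4.54 cm to the left of lens 2 (overall magnification ≈ -0.54).

4.54 cm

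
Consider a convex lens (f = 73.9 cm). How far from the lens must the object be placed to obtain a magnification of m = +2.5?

m = −d_i/d_o ⇒ d_i = −m·d_o.
1/f = 1/d_o + 1/d_i = 1/d_o − 1/(m·d_o) = (1 − 1/m)/d_o, so d_o = f(1 − 1/m) = (73.90)(1 − 1/(+2.5)) = 44.3 cm.

44.3 cm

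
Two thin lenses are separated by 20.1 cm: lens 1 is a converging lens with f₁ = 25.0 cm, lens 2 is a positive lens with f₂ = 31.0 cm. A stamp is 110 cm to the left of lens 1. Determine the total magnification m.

Lens 1: 1/d_i1 = 1/(25.0) − 1/(110) = 0.03091, so d_i1 = 32.35 cm; m₁ = −d_i1/d_o1 = -0.2941.
d_o2 = 20.1 − (32.35) = -12.25 cm (virtual object).
Lens 2: 1/d_i2 = 1/(31.0) − 1/(-12.25) = 0.1139, so d_i2 = 8.780 cm; m₂ = −d_i2/d_o2 = +0.7168.
m = m₁·m₂ = (-0.2941)(+0.7168) = -0.211.

m = -0.211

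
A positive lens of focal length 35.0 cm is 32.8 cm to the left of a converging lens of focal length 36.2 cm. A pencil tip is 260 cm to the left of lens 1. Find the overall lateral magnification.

Lens 1: 1/d_i1 = 1/(35.0) − 1/(260) = 0.02473, so d_i1 = 40.44 cm; m₁ = −d_i1/d_o1 = -0.1555.
d_o2 = 32.8 − (40.44) = -7.640 cm (virtual object).
Lens 2: 1/d_i2 = 1/(36.2) − 1/(-7.640) = 0.1585, so d_i2 = 6.309 cm; m₂ = −d_i2/d_o2 = +0.8257.
m = m₁·m₂ = (-0.1555)(+0.8257) = -0.128.

m = -0.128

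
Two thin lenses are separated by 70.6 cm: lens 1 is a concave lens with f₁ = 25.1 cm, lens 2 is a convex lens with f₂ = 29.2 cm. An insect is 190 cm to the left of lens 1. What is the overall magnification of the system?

f₁ = −25.1 cm (diverging).
Lens 1: 1/d_i1 = 1/(-25.1) − 1/(190) = -0.04510, so d_i1 = -22.17 cm; m₁ = −d_i1/d_o1 = +0.1167.
d_o2 = 70.6 − (-22.17) = 92.77 cm.
Lens 2: 1/d_i2 = 1/(29.2) − 1/(92.77) = 0.02347, so d_i2 = 42.61 cm; m₂ = −d_i2/d_o2 = -0.4593.
m = m₁·m₂ = (+0.1167)(-0.4593) = -0.0536.

m = -0.0536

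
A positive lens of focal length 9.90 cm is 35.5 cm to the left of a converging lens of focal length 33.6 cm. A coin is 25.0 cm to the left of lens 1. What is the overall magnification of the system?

Lens 1: 1/d_i1 = 1/(9.90) − 1/(25.0) = 0.06101, so d_i1 = 16.39 cm; m₁ = −d_i1/d_o1 = -0.6556.
d_o2 = 35.5 − (16.39) = 19.11 cm.
Lens 2: 1/d_i2 = 1/(33.6) − 1/(19.11) = -0.02257, so d_i2 = -44.31 cm; m₂ = −d_i2/d_o2 = +2.319.
m = m₁·m₂ = (-0.6556)(+2.319) = -1.52.

m = -1.52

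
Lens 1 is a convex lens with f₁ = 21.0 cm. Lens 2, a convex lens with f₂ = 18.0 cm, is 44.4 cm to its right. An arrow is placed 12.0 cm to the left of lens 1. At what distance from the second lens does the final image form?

Lens 1: 1/d_i1 = 1/f₁ − 1/d_o1 = 1/(21.0) − 1/(12.0) = -0.03571, so d_i1 = -28.00 cm.
The intermediate image is 28.00 cm to the left of lens 1 (virtual), which is 44.4 − (-28.00) = 72.40 cm to the left of lens 2, so d_o2 = +72.40 cm.
Lens 2: 1/d_i2 = 1/f₂ − 1/d_o2 = 1/(18.0) − 1/(72.40) = 0.04174, so d_i2 = 24.0 cm.
The final image is real, 24.0 cm to the right of lens 2 (overall magnification ≈ -0.77).

24.0 cm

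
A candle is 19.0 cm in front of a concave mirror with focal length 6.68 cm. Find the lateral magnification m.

1/d_i = 1/f − 1/d_o = 1/(6.680) − 1/(19.0) = 0.09707, so d_i = 10.30 cm.
m = −d_i/d_o = −(10.30)/(19.0) = -0.542.
The image is real, inverted and reduced, in front of the mirror.

m = -0.542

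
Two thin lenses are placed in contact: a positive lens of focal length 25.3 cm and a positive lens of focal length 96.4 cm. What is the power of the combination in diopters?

P = +4.99 D

P₁ = 1/f₁ = 1/(0.253 m) = +3.953 D; P₂ = 1/f₂ = 1/(0.964 m) = +1.037 D.
For thin lenses in contact, P = P₁ + P₂ = (+3.953) + (+1.037) = +4.99 D.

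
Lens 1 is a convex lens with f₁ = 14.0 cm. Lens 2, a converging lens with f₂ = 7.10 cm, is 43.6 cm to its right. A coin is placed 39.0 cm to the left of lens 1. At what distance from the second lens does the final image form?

10.5 cm

Lens 1: 1/d_i1 = 1/f₁ − 1/d_o1 = 1/(14.0) − 1/(39.0) = 0.04579, so d_i1 = 21.84 cm.
The intermediate image is 21.84 cm to the right of lens 1, which is 43.6 − (21.84) = 21.76 cm to the left of lens 2, so d_o2 = +21.76 cm.
Lens 2: 1/d_i2 = 1/f₂ − 1/d_o2 = 1/(7.10) − 1/(21.76) = 0.09489, so d_i2 = 10.5 cm.
The final image is real, 10.5 cm to the right of lens 2 (overall magnification ≈ 0.27).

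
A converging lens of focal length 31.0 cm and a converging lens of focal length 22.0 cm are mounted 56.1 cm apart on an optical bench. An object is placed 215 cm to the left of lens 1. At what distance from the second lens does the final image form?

Lens 1: 1/d_i1 = 1/f₁ − 1/d_o1 = 1/(31.0) − 1/(215) = 0.02761, so d_i1 = 36.22 cm.
The intermediate image is 36.22 cm to the right of lens 1, which is 56.1 − (36.22) = 19.88 cm to the left of lens 2, so d_o2 = +19.88 cm.
Lens 2: 1/d_i2 = 1/f₂ − 1/d_o2 = 1/(22.0) − 1/(19.88) = -0.004847, so d_i2 = -206 cm.
The final image is virtual, 206 cm to the left of lens 2 (overall magnification ≈ -1.7).

206 cm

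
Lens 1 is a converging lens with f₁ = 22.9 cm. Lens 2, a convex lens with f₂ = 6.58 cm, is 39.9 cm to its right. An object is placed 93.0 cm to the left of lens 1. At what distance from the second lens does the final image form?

21.3 cm

Lens 1: 1/d_i1 = 1/f₁ − 1/d_o1 = 1/(22.9) − 1/(93.0) = 0.03292, so d_i1 = 30.38 cm.
The intermediate image is 30.38 cm to the right of lens 1, which is 39.9 − (30.38) = 9.520 cm to the left of lens 2, so d_o2 = +9.520 cm.
Lens 2: 1/d_i2 = 1/f₂ − 1/d_o2 = 1/(6.58) − 1/(9.520) = 0.04693, so d_i2 = 21.3 cm.
The final image is real, 21.3 cm to the right of lens 2 (overall magnification ≈ 0.73).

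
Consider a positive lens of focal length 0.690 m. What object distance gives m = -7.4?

0.783 m

m = −d_i/d_o ⇒ d_i = −m·d_o.
1/f = 1/d_o + 1/d_i = 1/d_o − 1/(m·d_o) = (1 − 1/m)/d_o, so d_o = f(1 − 1/m) = (0.6900)(1 − 1/(-7.4)) = 0.783 m.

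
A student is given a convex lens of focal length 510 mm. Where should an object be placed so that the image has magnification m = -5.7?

m = −d_i/d_o ⇒ d_i = −m·d_o.
1/f = 1/d_o + 1/d_i = 1/d_o − 1/(m·d_o) = (1 − 1/m)/d_o, so d_o = f(1 − 1/m) = (510.0)(1 − 1/(-5.7)) = 599 mm.

599 mm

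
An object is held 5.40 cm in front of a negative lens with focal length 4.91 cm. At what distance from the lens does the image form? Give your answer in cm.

2.57 cm

For a negative lens, f = -4.91 cm.
Thin-lens equation: 1/v = 1/f − 1/u = 1/(-4.910) − 1/(5.40) = -0.2037 − 0.1852 = -0.3889, so v = -2.57 cm.
The image is virtual, upright and reduced, on the same side as the object.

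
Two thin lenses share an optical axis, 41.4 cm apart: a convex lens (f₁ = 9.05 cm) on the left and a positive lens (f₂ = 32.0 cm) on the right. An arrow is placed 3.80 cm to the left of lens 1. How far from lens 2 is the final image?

Lens 1: 1/d_i1 = 1/f₁ − 1/d_o1 = 1/(9.05) − 1/(3.80) = -0.1527, so d_i1 = -6.550 cm.
The intermediate image is 6.550 cm to the left of lens 1 (virtual), which is 41.4 − (-6.550) = 47.95 cm to the left of lens 2, so d_o2 = +47.95 cm.
Lens 2: 1/d_i2 = 1/f₂ − 1/d_o2 = 1/(32.0) − 1/(47.95) = 0.01039, so d_i2 = 96.2 cm.
The final image is real, 96.2 cm to the right of lens 2 (overall magnification ≈ -3.5).

96.2 cm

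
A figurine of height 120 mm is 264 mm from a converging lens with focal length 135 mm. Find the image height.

126 mm

1/d_i = 1/f − 1/d_o = 1/(135.0) − 1/(264) = 0.003620, so d_i = 276.3 mm.
m = −d_i/d_o = -1.047.
|h_i| = |m|·h_o = 1.047 × 120 = 126 mm. The image is real, inverted and enlarged, on the far side of the lens.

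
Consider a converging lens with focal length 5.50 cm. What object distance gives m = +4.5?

m = −d_i/d_o ⇒ d_i = −m·d_o.
1/f = 1/d_o + 1/d_i = 1/d_o − 1/(m·d_o) = (1 − 1/m)/d_o, so d_o = f(1 − 1/m) = (5.500)(1 − 1/(+4.5)) = 4.28 cm.

4.28 cm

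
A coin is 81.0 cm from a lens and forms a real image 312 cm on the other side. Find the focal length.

f = 64.3 cm (converging)

Real image ⇒ d_i = +312 cm.
1/f = 1/d_o + 1/d_i = 1/(81.0) + 1/(312) = 0.01555, so f = 64.3 cm.
Since f is positive, the lens is converging.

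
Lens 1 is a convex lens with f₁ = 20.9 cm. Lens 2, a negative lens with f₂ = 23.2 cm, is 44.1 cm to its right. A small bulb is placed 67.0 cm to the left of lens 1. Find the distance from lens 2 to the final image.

Lens 1: 1/d_i1 = 1/f₁ − 1/d_o1 = 1/(20.9) − 1/(67.0) = 0.03292, so d_i1 = 30.38 cm.
The intermediate image is 30.38 cm to the right of lens 1, which is 44.1 − (30.38) = 13.72 cm to the left of lens 2, so d_o2 = +13.72 cm.
Lens 2 is diverging, so f₂ = −23.2 cm.
Lens 2: 1/d_i2 = 1/f₂ − 1/d_o2 = 1/(-23.2) − 1/(13.72) = -0.1160, so d_i2 = -8.62 cm.
The final image is virtual, 8.62 cm to the left of lens 2 (overall magnification ≈ -0.28).

8.62 cm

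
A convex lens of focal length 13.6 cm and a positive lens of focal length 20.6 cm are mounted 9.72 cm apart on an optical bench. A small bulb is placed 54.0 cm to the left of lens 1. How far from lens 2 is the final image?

Lens 1: 1/d_i1 = 1/f₁ − 1/d_o1 = 1/(13.6) − 1/(54.0) = 0.05501, so d_i1 = 18.18 cm.
The intermediate image is 18.18 cm to the right of lens 1, which lies 8.460 cm to the right of lens 2 — a virtual object — so d_o2 = −8.460 cm.
Lens 2: 1/d_i2 = 1/f₂ − 1/d_o2 = 1/(20.6) − 1/(-8.460) = 0.1667, so d_i2 = 6.00 cm.
The final image is real, 6.00 cm to the right of lens 2 (overall magnification ≈ -0.24).

6.00 cm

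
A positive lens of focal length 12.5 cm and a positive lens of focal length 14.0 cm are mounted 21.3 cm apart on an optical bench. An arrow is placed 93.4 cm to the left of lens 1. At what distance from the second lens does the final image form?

Lens 1: 1/d_i1 = 1/f₁ − 1/d_o1 = 1/(12.5) − 1/(93.4) = 0.06929, so d_i1 = 14.43 cm.
The intermediate image is 14.43 cm to the right of lens 1, which is 21.3 − (14.43) = 6.870 cm to the left of lens 2, so d_o2 = +6.870 cm.
Lens 2: 1/d_i2 = 1/f₂ − 1/d_o2 = 1/(14.0) − 1/(6.870) = -0.07413, so d_i2 = -13.5 cm.
The final image is virtual, 13.5 cm to the left of lens 2 (overall magnification ≈ -0.30).

13.5 cm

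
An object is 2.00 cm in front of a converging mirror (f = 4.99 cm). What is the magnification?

1/d_i = 1/f − 1/d_o = 1/(4.990) − 1/(2.00) = -0.2996, so d_i = -3.338 cm.
m = −d_i/d_o = −(-3.338)/(2.00) = +1.67.
The image is virtual, upright and enlarged, behind the mirror.

m = +1.67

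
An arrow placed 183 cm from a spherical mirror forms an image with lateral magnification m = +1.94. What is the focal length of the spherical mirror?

f = 378 cm (concave)

m = −d_i/d_o ⇒ d_i = −m·d_o = −(+1.94)·(183) = -355.0 cm.
1/f = 1/d_o + 1/d_i = 1/(183) + 1/(-355.0) = 0.002648, so f = 378 cm.
Since f is positive, the spherical mirror is concave.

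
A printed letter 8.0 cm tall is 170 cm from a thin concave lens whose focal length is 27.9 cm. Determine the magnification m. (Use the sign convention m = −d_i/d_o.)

m = +0.141

For a concave lens, f = -27.9 cm.
1/d_i = 1/f − 1/d_o = 1/(-27.90) − 1/(170) = -0.04172, so d_i = -23.97 cm.
m = −d_i/d_o = −(-23.97)/(170) = +0.141.
The image is virtual, upright and reduced, on the same side as the object.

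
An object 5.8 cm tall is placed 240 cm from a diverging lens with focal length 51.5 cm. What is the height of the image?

1.02 cm

For a diverging lens, f = -51.5 cm.
1/d_i = 1/f − 1/d_o = 1/(-51.50) − 1/(240) = -0.02358, so d_i = -42.40 cm.
m = −d_i/d_o = +0.1767.
|h_i| = |m|·h_o = 0.1767 × 5.8 = 1.02 cm. The image is virtual, upright and reduced, on the same side as the object.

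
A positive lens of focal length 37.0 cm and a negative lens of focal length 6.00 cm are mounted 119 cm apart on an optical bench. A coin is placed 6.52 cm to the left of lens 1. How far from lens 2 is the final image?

5.73 cm

Lens 1: 1/d_i1 = 1/f₁ − 1/d_o1 = 1/(37.0) − 1/(6.52) = -0.1263, so d_i1 = -7.915 cm.
The intermediate image is 7.915 cm to the left of lens 1 (virtual), which is 119 − (-7.915) = 126.9 cm to the left of lens 2, so d_o2 = +126.9 cm.
Lens 2 is diverging, so f₂ = −6.00 cm.
Lens 2: 1/d_i2 = 1/f₂ − 1/d_o2 = 1/(-6.00) − 1/(126.9) = -0.1745, so d_i2 = -5.73 cm.
The final image is virtual, 5.73 cm to the left of lens 2 (overall magnification ≈ 0.055).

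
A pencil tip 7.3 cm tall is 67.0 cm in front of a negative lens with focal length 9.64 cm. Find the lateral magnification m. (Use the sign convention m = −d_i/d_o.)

m = +0.126

For a negative lens, f = -9.64 cm.
1/d_i = 1/f − 1/d_o = 1/(-9.640) − 1/(67.0) = -0.1187, so d_i = -8.427 cm.
m = −d_i/d_o = −(-8.427)/(67.0) = +0.126.
The image is virtual, upright and reduced, on the same side as the object.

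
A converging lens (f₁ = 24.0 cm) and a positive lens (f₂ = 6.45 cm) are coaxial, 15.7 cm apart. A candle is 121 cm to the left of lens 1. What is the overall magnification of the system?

m = -0.0771

Lens 1: 1/d_i1 = 1/(24.0) − 1/(121) = 0.03340, so d_i1 = 29.94 cm; m₁ = −d_i1/d_o1 = -0.2474.
d_o2 = 15.7 − (29.94) = -14.24 cm (virtual object).
Lens 2: 1/d_i2 = 1/(6.45) − 1/(-14.24) = 0.2253, so d_i2 = 4.439 cm; m₂ = −d_i2/d_o2 = +0.3117.
m = m₁·m₂ = (-0.2474)(+0.3117) = -0.0771.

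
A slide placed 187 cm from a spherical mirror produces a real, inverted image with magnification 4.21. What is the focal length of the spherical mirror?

m = −d_i/d_o ⇒ d_i = −m·d_o = −(-4.21)·(187) = 787.3 cm.
1/f = 1/d_o + 1/d_i = 1/(187) + 1/(787.3) = 0.006618, so f = 151 cm.
Since f is positive, the spherical mirror is concave.

f = 151 cm (concave)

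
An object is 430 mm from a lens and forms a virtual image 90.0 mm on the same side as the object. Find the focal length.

Virtual image ⇒ d_i = −90.0 mm.
1/f = 1/d_o + 1/d_i = 1/(430) + 1/(-90.0) = -0.008786, so f = -114 mm.
Since f is negative, the lens is diverging.

f = -114 mm (diverging)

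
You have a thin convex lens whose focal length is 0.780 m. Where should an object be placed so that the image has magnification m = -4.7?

0.946 m

m = −d_i/d_o ⇒ d_i = −m·d_o.
1/f = 1/d_o + 1/d_i = 1/d_o − 1/(m·d_o) = (1 − 1/m)/d_o, so d_o = f(1 − 1/m) = (0.7800)(1 − 1/(-4.7)) = 0.946 m.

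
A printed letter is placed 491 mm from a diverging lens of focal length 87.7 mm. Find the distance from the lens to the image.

74.4 mm

For a diverging lens, f = -87.7 mm.
Lens equation: 1/q = 1/f − 1/p = 1/(-87.70) − 1/(491) = -0.01140 − 0.002037 = -0.01344, so q = -74.4 mm.
The image is virtual, upright and reduced, on the same side as the object.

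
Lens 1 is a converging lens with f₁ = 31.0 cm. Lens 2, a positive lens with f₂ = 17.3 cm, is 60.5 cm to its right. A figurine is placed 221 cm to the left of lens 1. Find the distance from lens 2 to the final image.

Lens 1: 1/d_i1 = 1/f₁ − 1/d_o1 = 1/(31.0) − 1/(221) = 0.02773, so d_i1 = 36.06 cm.
The intermediate image is 36.06 cm to the right of lens 1, which is 60.5 − (36.06) = 24.44 cm to the left of lens 2, so d_o2 = +24.44 cm.
Lens 2: 1/d_i2 = 1/f₂ − 1/d_o2 = 1/(17.3) − 1/(24.44) = 0.01689, so d_i2 = 59.2 cm.
The final image is real, 59.2 cm to the right of lens 2 (overall magnification ≈ 0.40).

59.2 cm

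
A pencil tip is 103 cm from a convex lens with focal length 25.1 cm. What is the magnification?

1/d_i = 1/f − 1/d_o = 1/(25.10) − 1/(103) = 0.03013, so d_i = 33.19 cm.
m = −d_i/d_o = −(33.19)/(103) = -0.322.
The image is real, inverted and reduced, on the far side of the lens.

m = -0.322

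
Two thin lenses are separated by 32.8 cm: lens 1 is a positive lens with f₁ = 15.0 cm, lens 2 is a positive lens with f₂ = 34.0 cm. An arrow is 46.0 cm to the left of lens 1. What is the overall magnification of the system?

Lens 1: 1/d_i1 = 1/(15.0) − 1/(46.0) = 0.04493, so d_i1 = 22.26 cm; m₁ = −d_i1/d_o1 = -0.4839.
d_o2 = 32.8 − (22.26) = 10.54 cm.
Lens 2: 1/d_i2 = 1/(34.0) − 1/(10.54) = -0.06546, so d_i2 = -15.28 cm; m₂ = −d_i2/d_o2 = +1.449.
m = m₁·m₂ = (-0.4839)(+1.449) = -0.701.

m = -0.701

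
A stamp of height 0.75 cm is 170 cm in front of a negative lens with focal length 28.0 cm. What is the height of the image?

For a negative lens, f = -28.0 cm.
1/d_i = 1/f − 1/d_o = 1/(-28.00) − 1/(170) = -0.04160, so d_i = -24.04 cm.
m = −d_i/d_o = +0.1414.
|h_i| = |m|·h_o = 0.1414 × 0.75 = 0.106 cm. The image is virtual, upright and reduced, on the same side as the object.

0.106 cm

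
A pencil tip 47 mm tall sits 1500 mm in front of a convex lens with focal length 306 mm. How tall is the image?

1/d_i = 1/f − 1/d_o = 1/(306.0) − 1/(1500) = 0.002601, so d_i = 384.4 mm.
m = −d_i/d_o = -0.2563.
|h_i| = |m|·h_o = 0.2563 × 47 = 12.0 mm. The image is real, inverted and reduced, on the far side of the lens.

12.0 mm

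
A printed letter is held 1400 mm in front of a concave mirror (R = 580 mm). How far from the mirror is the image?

366 mm

f = R/2 = 580/2 = 290.0 mm.
Mirror equation: 1/v = 1/f − 1/u = 1/(290.0) − 1/(1400) = 0.003448 − 0.0007143 = 0.002734, so v = 366 mm.
The image is real, inverted and reduced, in front of the mirror.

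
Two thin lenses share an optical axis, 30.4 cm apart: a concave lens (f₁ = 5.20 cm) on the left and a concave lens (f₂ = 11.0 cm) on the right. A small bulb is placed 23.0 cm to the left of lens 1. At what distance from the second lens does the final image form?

Lens 1 is diverging, so f₁ = −5.20 cm.
Lens 1: 1/d_i1 = 1/f₁ − 1/d_o1 = 1/(-5.20) − 1/(23.0) = -0.2358, so d_i1 = -4.241 cm.
The intermediate image is 4.241 cm to the left of lens 1 (virtual), which is 30.4 − (-4.241) = 34.64 cm to the left of lens 2, so d_o2 = +34.64 cm.
Lens 2 is diverging, so f₂ = −11.0 cm.
Lens 2: 1/d_i2 = 1/f₂ − 1/d_o2 = 1/(-11.0) − 1/(34.64) = -0.1198, so d_i2 = -8.35 cm.
The final image is virtual, 8.35 cm to the left of lens 2 (overall magnification ≈ 0.044).

8.35 cm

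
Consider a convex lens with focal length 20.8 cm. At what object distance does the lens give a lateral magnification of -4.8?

25.1 cm

m = −d_i/d_o ⇒ d_i = −m·d_o.
1/f = 1/d_o + 1/d_i = 1/d_o − 1/(m·d_o) = (1 − 1/m)/d_o, so d_o = f(1 − 1/m) = (20.80)(1 − 1/(-4.8)) = 25.1 cm.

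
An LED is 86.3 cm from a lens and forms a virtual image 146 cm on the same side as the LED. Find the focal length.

f = 211 cm (converging)

Virtual image ⇒ d_i = −146 cm.
1/f = 1/d_o + 1/d_i = 1/(86.3) + 1/(-146) = 0.004738, so f = 211 cm.
Since f is positive, the lens is converging.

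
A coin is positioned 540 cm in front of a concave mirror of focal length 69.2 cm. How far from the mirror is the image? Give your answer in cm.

79.4 cm

Mirror equation: 1/v = 1/f − 1/u = 1/(69.20) − 1/(540) = 0.01445 − 0.001852 = 0.01260, so v = 79.4 cm.
The image is real, inverted and reduced, in front of the mirror.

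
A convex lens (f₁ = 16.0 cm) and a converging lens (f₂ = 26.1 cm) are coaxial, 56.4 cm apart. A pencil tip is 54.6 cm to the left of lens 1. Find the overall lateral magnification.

m = +1.41

Lens 1: 1/d_i1 = 1/(16.0) − 1/(54.6) = 0.04418, so d_i1 = 22.63 cm; m₁ = −d_i1/d_o1 = -0.4145.
d_o2 = 56.4 − (22.63) = 33.77 cm.
Lens 2: 1/d_i2 = 1/(26.1) − 1/(33.77) = 0.008702, so d_i2 = 114.9 cm; m₂ = −d_i2/d_o2 = -3.403.
m = m₁·m₂ = (-0.4145)(-3.403) = +1.41.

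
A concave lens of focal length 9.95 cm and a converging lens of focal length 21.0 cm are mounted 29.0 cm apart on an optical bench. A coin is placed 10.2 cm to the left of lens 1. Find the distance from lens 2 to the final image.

54.8 cm

Lens 1 is diverging, so f₁ = −9.95 cm.
Lens 1: 1/d_i1 = 1/f₁ − 1/d_o1 = 1/(-9.95) − 1/(10.2) = -0.1985, so d_i1 = -5.037 cm.
The intermediate image is 5.037 cm to the left of lens 1 (virtual), which is 29.0 − (-5.037) = 34.04 cm to the left of lens 2, so d_o2 = +34.04 cm.
Lens 2: 1/d_i2 = 1/f₂ − 1/d_o2 = 1/(21.0) − 1/(34.04) = 0.01824, so d_i2 = 54.8 cm.
The final image is real, 54.8 cm to the right of lens 2 (overall magnification ≈ -0.80).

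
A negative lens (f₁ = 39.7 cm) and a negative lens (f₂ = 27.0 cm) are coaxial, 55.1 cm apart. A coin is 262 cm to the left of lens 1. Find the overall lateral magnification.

f₁ = −39.7 cm (diverging).
Lens 1: 1/d_i1 = 1/(-39.7) − 1/(262) = -0.02901, so d_i1 = -34.48 cm; m₁ = −d_i1/d_o1 = +0.1316.
d_o2 = 55.1 − (-34.48) = 89.58 cm.
f₂ = −27.0 cm (diverging).
Lens 2: 1/d_i2 = 1/(-27.0) − 1/(89.58) = -0.04820, so d_i2 = -20.75 cm; m₂ = −d_i2/d_o2 = +0.2316.
m = m₁·m₂ = (+0.1316)(+0.2316) = +0.0305.

m = +0.0305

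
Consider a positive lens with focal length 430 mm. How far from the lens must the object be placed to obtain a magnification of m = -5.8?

504 mm

m = −d_i/d_o ⇒ d_i = −m·d_o.
1/f = 1/d_o + 1/d_i = 1/d_o − 1/(m·d_o) = (1 − 1/m)/d_o, so d_o = f(1 − 1/m) = (430.0)(1 − 1/(-5.8)) = 504 mm.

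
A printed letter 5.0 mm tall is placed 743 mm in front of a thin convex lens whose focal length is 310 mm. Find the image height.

3.58 mm

1/d_i = 1/f − 1/d_o = 1/(310.0) − 1/(743) = 0.001880, so d_i = 531.9 mm.
m = −d_i/d_o = -0.7159.
|h_i| = |m|·h_o = 0.7159 × 5.0 = 3.58 mm. The image is real, inverted and reduced, on the far side of the lens.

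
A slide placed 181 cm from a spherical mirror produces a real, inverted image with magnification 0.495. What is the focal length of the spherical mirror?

f = 59.9 cm (concave)

m = −d_i/d_o ⇒ d_i = −m·d_o = −(-0.495)·(181) = 89.59 cm.
1/f = 1/d_o + 1/d_i = 1/(181) + 1/(89.59) = 0.01669, so f = 59.9 cm.
Since f is positive, the spherical mirror is concave.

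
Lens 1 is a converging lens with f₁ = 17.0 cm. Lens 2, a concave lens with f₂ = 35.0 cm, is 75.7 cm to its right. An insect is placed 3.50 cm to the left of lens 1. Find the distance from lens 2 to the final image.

24.4 cm

Lens 1: 1/d_i1 = 1/f₁ − 1/d_o1 = 1/(17.0) − 1/(3.50) = -0.2269, so d_i1 = -4.407 cm.
The intermediate image is 4.407 cm to the left of lens 1 (virtual), which is 75.7 − (-4.407) = 80.11 cm to the left of lens 2, so d_o2 = +80.11 cm.
Lens 2 is diverging, so f₂ = −35.0 cm.
Lens 2: 1/d_i2 = 1/f₂ − 1/d_o2 = 1/(-35.0) − 1/(80.11) = -0.04105, so d_i2 = -24.4 cm.
The final image is virtual, 24.4 cm to the left of lens 2 (overall magnification ≈ 0.38).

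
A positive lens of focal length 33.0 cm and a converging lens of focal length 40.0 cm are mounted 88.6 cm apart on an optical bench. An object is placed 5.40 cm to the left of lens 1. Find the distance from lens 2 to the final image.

69.1 cm

Lens 1: 1/d_i1 = 1/f₁ − 1/d_o1 = 1/(33.0) − 1/(5.40) = -0.1549, so d_i1 = -6.457 cm.
The intermediate image is 6.457 cm to the left of lens 1 (virtual), which is 88.6 − (-6.457) = 95.06 cm to the left of lens 2, so d_o2 = +95.06 cm.
Lens 2: 1/d_i2 = 1/f₂ − 1/d_o2 = 1/(40.0) − 1/(95.06) = 0.01448, so d_i2 = 69.1 cm.
The final image is real, 69.1 cm to the right of lens 2 (overall magnification ≈ -0.87).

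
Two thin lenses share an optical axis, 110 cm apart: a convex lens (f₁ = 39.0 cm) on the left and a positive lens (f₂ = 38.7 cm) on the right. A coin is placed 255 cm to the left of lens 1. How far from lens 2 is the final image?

Lens 1: 1/d_i1 = 1/f₁ − 1/d_o1 = 1/(39.0) − 1/(255) = 0.02172, so d_i1 = 46.04 cm.
The intermediate image is 46.04 cm to the right of lens 1, which is 110 − (46.04) = 63.96 cm to the left of lens 2, so d_o2 = +63.96 cm.
Lens 2: 1/d_i2 = 1/f₂ − 1/d_o2 = 1/(38.7) − 1/(63.96) = 0.01021, so d_i2 = 98.0 cm.
The final image is real, 98.0 cm to the right of lens 2 (overall magnification ≈ 0.28).

98.0 cm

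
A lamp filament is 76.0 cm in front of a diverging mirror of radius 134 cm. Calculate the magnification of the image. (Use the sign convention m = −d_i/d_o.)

f = R/2 = 134/2 = 67.00 cm; for a diverging mirror, f = -67.00 cm.
1/d_i = 1/f − 1/d_o = 1/(-67.00) − 1/(76.0) = -0.02808, so d_i = -35.61 cm.
m = −d_i/d_o = −(-35.61)/(76.0) = +0.469.
The image is virtual, upright and reduced, behind the mirror.

m = +0.469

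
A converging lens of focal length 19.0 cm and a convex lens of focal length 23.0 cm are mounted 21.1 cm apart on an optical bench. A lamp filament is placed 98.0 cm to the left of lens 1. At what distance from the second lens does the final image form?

Lens 1: 1/d_i1 = 1/f₁ − 1/d_o1 = 1/(19.0) − 1/(98.0) = 0.04243, so d_i1 = 23.57 cm.
The intermediate image is 23.57 cm to the right of lens 1, which lies 2.470 cm to the right of lens 2 — a virtual object — so d_o2 = −2.470 cm.
Lens 2: 1/d_i2 = 1/f₂ − 1/d_o2 = 1/(23.0) − 1/(-2.470) = 0.4483, so d_i2 = 2.23 cm.
The final image is real, 2.23 cm to the right of lens 2 (overall magnification ≈ -0.22).

2.23 cm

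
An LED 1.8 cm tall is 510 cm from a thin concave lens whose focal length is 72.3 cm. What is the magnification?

m = +0.124

For a concave lens, f = -72.3 cm.
1/d_i = 1/f − 1/d_o = 1/(-72.30) − 1/(510) = -0.01579, so d_i = -63.32 cm.
m = −d_i/d_o = −(-63.32)/(510) = +0.124.
The image is virtual, upright and reduced, on the same side as the object.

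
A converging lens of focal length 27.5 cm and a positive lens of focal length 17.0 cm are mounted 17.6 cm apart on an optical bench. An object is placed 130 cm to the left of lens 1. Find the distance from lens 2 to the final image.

8.57 cm

Lens 1: 1/d_i1 = 1/f₁ − 1/d_o1 = 1/(27.5) − 1/(130) = 0.02867, so d_i1 = 34.88 cm.
The intermediate image is 34.88 cm to the right of lens 1, which lies 17.28 cm to the right of lens 2 — a virtual object — so d_o2 = −17.28 cm.
Lens 2: 1/d_i2 = 1/f₂ − 1/d_o2 = 1/(17.0) − 1/(-17.28) = 0.1167, so d_i2 = 8.57 cm.
The final image is real, 8.57 cm to the right of lens 2 (overall magnification ≈ -0.13).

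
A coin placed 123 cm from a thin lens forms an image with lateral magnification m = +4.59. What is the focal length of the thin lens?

f = 157 cm (converging)

m = −d_i/d_o ⇒ d_i = −m·d_o = −(+4.59)·(123) = -564.6 cm.
1/f = 1/d_o + 1/d_i = 1/(123) + 1/(-564.6) = 0.006359, so f = 157 cm.
Since f is positive, the thin lens is converging.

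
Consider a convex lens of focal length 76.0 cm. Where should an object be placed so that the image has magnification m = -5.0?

91.2 cm

m = −d_i/d_o ⇒ d_i = −m·d_o.
1/f = 1/d_o + 1/d_i = 1/d_o − 1/(m·d_o) = (1 − 1/m)/d_o, so d_o = f(1 − 1/m) = (76.00)(1 − 1/(-5.0)) = 91.2 cm.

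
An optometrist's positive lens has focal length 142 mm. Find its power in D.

P = +7.04 D

f = 14.2 cm = 0.142 m.
P = 1/f = 1/(0.142 m) = +7.04 D.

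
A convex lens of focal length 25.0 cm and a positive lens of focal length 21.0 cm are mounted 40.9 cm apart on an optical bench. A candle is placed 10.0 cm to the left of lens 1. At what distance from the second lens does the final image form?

Lens 1: 1/d_i1 = 1/f₁ − 1/d_o1 = 1/(25.0) − 1/(10.0) = -0.06000, so d_i1 = -16.67 cm.
The intermediate image is 16.67 cm to the left of lens 1 (virtual), which is 40.9 − (-16.67) = 57.57 cm to the left of lens 2, so d_o2 = +57.57 cm.
Lens 2: 1/d_i2 = 1/f₂ − 1/d_o2 = 1/(21.0) − 1/(57.57) = 0.03025, so d_i2 = 33.1 cm.
The final image is real, 33.1 cm to the right of lens 2 (overall magnification ≈ -0.96).

33.1 cm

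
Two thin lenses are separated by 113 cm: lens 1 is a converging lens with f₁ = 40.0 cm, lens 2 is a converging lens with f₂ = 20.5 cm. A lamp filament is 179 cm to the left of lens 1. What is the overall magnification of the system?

Lens 1: 1/d_i1 = 1/(40.0) − 1/(179) = 0.01941, so d_i1 = 51.51 cm; m₁ = −d_i1/d_o1 = -0.2878.
d_o2 = 113 − (51.51) = 61.49 cm.
Lens 2: 1/d_i2 = 1/(20.5) − 1/(61.49) = 0.03252, so d_i2 = 30.75 cm; m₂ = −d_i2/d_o2 = -0.5001.
m = m₁·m₂ = (-0.2878)(-0.5001) = +0.144.

m = +0.144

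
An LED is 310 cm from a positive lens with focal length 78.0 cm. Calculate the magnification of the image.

1/d_i = 1/f − 1/d_o = 1/(78.00) − 1/(310) = 0.009595, so d_i = 104.2 cm.
m = −d_i/d_o = −(104.2)/(310) = -0.336.
The image is real, inverted and reduced, on the far side of the lens.

m = -0.336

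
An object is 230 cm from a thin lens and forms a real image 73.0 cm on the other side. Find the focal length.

Real image ⇒ d_i = +73.0 cm.
1/f = 1/d_o + 1/d_i = 1/(230) + 1/(73.0) = 0.01805, so f = 55.4 cm.
Since f is positive, the thin lens is converging.

f = 55.4 cm (converging)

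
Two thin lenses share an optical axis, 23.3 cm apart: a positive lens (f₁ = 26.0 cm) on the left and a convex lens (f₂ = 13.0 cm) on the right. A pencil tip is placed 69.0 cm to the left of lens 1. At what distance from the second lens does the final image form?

7.62 cm

Lens 1: 1/d_i1 = 1/f₁ − 1/d_o1 = 1/(26.0) − 1/(69.0) = 0.02397, so d_i1 = 41.72 cm.
The intermediate image is 41.72 cm to the right of lens 1, which lies 18.42 cm to the right of lens 2 — a virtual object — so d_o2 = −18.42 cm.
Lens 2: 1/d_i2 = 1/f₂ − 1/d_o2 = 1/(13.0) − 1/(-18.42) = 0.1312, so d_i2 = 7.62 cm.
The final image is real, 7.62 cm to the right of lens 2 (overall magnification ≈ -0.25).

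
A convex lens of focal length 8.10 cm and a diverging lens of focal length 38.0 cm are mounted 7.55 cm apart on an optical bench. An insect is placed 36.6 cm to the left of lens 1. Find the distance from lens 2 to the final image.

Lens 1: 1/d_i1 = 1/f₁ − 1/d_o1 = 1/(8.10) − 1/(36.6) = 0.09613, so d_i1 = 10.40 cm.
The intermediate image is 10.40 cm to the right of lens 1, which lies 2.850 cm to the right of lens 2 — a virtual object — so d_o2 = −2.850 cm.
Lens 2 is diverging, so f₂ = −38.0 cm.
Lens 2: 1/d_i2 = 1/f₂ − 1/d_o2 = 1/(-38.0) − 1/(-2.850) = 0.3246, so d_i2 = 3.08 cm.
The final image is real, 3.08 cm to the right of lens 2 (overall magnification ≈ -0.31).

3.08 cm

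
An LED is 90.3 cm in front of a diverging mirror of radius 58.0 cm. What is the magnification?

f = R/2 = 58.0/2 = 29.00 cm; for a diverging mirror, f = -29.00 cm.
1/d_i = 1/f − 1/d_o = 1/(-29.00) − 1/(90.3) = -0.04556, so d_i = -21.95 cm.
m = −d_i/d_o = −(-21.95)/(90.3) = +0.243.
The image is virtual, upright and reduced, behind the mirror.

m = +0.243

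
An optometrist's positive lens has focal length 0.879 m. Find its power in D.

P = 1/f = 1/(0.879 m) = +1.14 D.

P = +1.14 D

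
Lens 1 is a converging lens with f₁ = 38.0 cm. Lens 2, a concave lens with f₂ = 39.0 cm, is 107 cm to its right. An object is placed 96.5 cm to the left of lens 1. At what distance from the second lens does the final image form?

Lens 1: 1/d_i1 = 1/f₁ − 1/d_o1 = 1/(38.0) − 1/(96.5) = 0.01595, so d_i1 = 62.68 cm.
The intermediate image is 62.68 cm to the right of lens 1, which is 107 − (62.68) = 44.32 cm to the left of lens 2, so d_o2 = +44.32 cm.
Lens 2 is diverging, so f₂ = −39.0 cm.
Lens 2: 1/d_i2 = 1/f₂ − 1/d_o2 = 1/(-39.0) − 1/(44.32) = -0.04820, so d_i2 = -20.7 cm.
The final image is virtual, 20.7 cm to the left of lens 2 (overall magnification ≈ -0.30).

20.7 cm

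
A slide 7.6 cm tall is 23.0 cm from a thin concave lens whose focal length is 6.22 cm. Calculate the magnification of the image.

For a concave lens, f = -6.22 cm.
1/d_i = 1/f − 1/d_o = 1/(-6.220) − 1/(23.0) = -0.2042, so d_i = -4.896 cm.
m = −d_i/d_o = −(-4.896)/(23.0) = +0.213.
The image is virtual, upright and reduced, on the same side as the object.

m = +0.213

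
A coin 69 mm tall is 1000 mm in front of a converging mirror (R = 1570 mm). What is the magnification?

m = -3.65

f = R/2 = 1570/2 = 785.0 mm.
1/d_i = 1/f − 1/d_o = 1/(785.0) − 1/(1000) = 0.0002739, so d_i = 3651 mm.
m = −d_i/d_o = −(3651)/(1000) = -3.65.
The image is real, inverted and enlarged, in front of the mirror.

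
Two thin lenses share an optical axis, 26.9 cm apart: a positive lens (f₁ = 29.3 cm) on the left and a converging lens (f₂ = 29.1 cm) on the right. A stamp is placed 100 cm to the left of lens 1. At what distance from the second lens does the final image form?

9.70 cm

Lens 1: 1/d_i1 = 1/f₁ − 1/d_o1 = 1/(29.3) − 1/(100) = 0.02413, so d_i1 = 41.44 cm.
The intermediate image is 41.44 cm to the right of lens 1, which lies 14.54 cm to the right of lens 2 — a virtual object — so d_o2 = −14.54 cm.
Lens 2: 1/d_i2 = 1/f₂ − 1/d_o2 = 1/(29.1) − 1/(-14.54) = 0.1031, so d_i2 = 9.70 cm.
The final image is real, 9.70 cm to the right of lens 2 (overall magnification ≈ -0.28).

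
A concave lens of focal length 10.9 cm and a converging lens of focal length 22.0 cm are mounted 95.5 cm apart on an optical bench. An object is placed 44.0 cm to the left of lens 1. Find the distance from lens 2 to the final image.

27.9 cm

Lens 1 is diverging, so f₁ = −10.9 cm.
Lens 1: 1/d_i1 = 1/f₁ − 1/d_o1 = 1/(-10.9) − 1/(44.0) = -0.1145, so d_i1 = -8.736 cm.
The intermediate image is 8.736 cm to the left of lens 1 (virtual), which is 95.5 − (-8.736) = 104.2 cm to the left of lens 2, so d_o2 = +104.2 cm.
Lens 2: 1/d_i2 = 1/f₂ − 1/d_o2 = 1/(22.0) − 1/(104.2) = 0.03586, so d_i2 = 27.9 cm.
The final image is real, 27.9 cm to the right of lens 2 (overall magnification ≈ -0.053).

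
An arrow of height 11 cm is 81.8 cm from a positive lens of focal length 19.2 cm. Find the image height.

3.37 cm

1/d_i = 1/f − 1/d_o = 1/(19.20) − 1/(81.8) = 0.03986, so d_i = 25.09 cm.
m = −d_i/d_o = -0.3067.
|h_i| = |m|·h_o = 0.3067 × 11 = 3.37 cm. The image is real, inverted and reduced, on the far side of the lens.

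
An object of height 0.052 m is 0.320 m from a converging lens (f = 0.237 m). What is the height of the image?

1/d_i = 1/f − 1/d_o = 1/(0.2370) − 1/(0.320) = 1.094, so d_i = 0.9137 m.
m = −d_i/d_o = -2.855.
|h_i| = |m|·h_o = 2.855 × 0.052 = 0.148 m. The image is real, inverted and enlarged, on the far side of the lens.

0.148 m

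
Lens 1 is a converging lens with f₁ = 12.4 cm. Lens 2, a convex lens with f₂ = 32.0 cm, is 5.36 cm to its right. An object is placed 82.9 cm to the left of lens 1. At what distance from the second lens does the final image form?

7.16 cm

Lens 1: 1/d_i1 = 1/f₁ − 1/d_o1 = 1/(12.4) − 1/(82.9) = 0.06858, so d_i1 = 14.58 cm.
The intermediate image is 14.58 cm to the right of lens 1, which lies 9.220 cm to the right of lens 2 — a virtual object — so d_o2 = −9.220 cm.
Lens 2: 1/d_i2 = 1/f₂ − 1/d_o2 = 1/(32.0) − 1/(-9.220) = 0.1397, so d_i2 = 7.16 cm.
The final image is real, 7.16 cm to the right of lens 2 (overall magnification ≈ -0.14).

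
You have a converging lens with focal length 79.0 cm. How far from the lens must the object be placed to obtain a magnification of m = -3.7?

100 cm

m = −d_i/d_o ⇒ d_i = −m·d_o.
1/f = 1/d_o + 1/d_i = 1/d_o − 1/(m·d_o) = (1 − 1/m)/d_o, so d_o = f(1 − 1/m) = (79.00)(1 − 1/(-3.7)) = 100 cm.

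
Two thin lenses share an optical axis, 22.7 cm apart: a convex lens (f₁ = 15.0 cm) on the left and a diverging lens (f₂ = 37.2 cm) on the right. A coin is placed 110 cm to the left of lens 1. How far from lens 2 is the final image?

4.66 cm

Lens 1: 1/d_i1 = 1/f₁ − 1/d_o1 = 1/(15.0) − 1/(110) = 0.05758, so d_i1 = 17.37 cm.
The intermediate image is 17.37 cm to the right of lens 1, which is 22.7 − (17.37) = 5.330 cm to the left of lens 2, so d_o2 = +5.330 cm.
Lens 2 is diverging, so f₂ = −37.2 cm.
Lens 2: 1/d_i2 = 1/f₂ − 1/d_o2 = 1/(-37.2) − 1/(5.330) = -0.2145, so d_i2 = -4.66 cm.
The final image is virtual, 4.66 cm to the left of lens 2 (overall magnification ≈ -0.14).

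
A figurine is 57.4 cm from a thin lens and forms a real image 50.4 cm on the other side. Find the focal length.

f = 26.8 cm (converging)

Real image ⇒ d_i = +50.4 cm.
1/f = 1/d_o + 1/d_i = 1/(57.4) + 1/(50.4) = 0.03726, so f = 26.8 cm.
Since f is positive, the thin lens is converging.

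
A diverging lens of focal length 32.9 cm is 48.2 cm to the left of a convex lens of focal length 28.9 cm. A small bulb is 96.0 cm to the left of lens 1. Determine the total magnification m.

m = -0.168

f₁ = −32.9 cm (diverging).
Lens 1: 1/d_i1 = 1/(-32.9) − 1/(96.0) = -0.04081, so d_i1 = -24.50 cm; m₁ = −d_i1/d_o1 = +0.2552.
d_o2 = 48.2 − (-24.50) = 72.70 cm.
Lens 2: 1/d_i2 = 1/(28.9) − 1/(72.70) = 0.02085, so d_i2 = 47.97 cm; m₂ = −d_i2/d_o2 = -0.6598.
m = m₁·m₂ = (+0.2552)(-0.6598) = -0.168.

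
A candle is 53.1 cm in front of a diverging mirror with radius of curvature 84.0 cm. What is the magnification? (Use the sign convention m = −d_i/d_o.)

m = +0.442

f = R/2 = 84.0/2 = 42.00 cm; for a diverging mirror, f = -42.00 cm.
1/d_i = 1/f − 1/d_o = 1/(-42.00) − 1/(53.1) = -0.04264, so d_i = -23.45 cm.
m = −d_i/d_o = −(-23.45)/(53.1) = +0.442.
The image is virtual, upright and reduced, behind the mirror.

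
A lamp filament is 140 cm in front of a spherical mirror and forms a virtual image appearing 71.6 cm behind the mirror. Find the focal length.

f = -147 cm (convex)

Virtual image ⇒ d_i = −71.6 cm.
1/f = 1/d_o + 1/d_i = 1/(140) + 1/(-71.6) = -0.006824, so f = -147 cm.
Since f is negative, the spherical mirror is convex.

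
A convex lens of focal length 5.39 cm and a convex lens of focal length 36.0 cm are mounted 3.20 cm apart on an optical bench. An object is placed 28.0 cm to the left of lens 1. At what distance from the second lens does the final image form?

Lens 1: 1/d_i1 = 1/f₁ − 1/d_o1 = 1/(5.39) − 1/(28.0) = 0.1498, so d_i1 = 6.675 cm.
The intermediate image is 6.675 cm to the right of lens 1, which lies 3.475 cm to the right of lens 2 — a virtual object — so d_o2 = −3.475 cm.
Lens 2: 1/d_i2 = 1/f₂ − 1/d_o2 = 1/(36.0) − 1/(-3.475) = 0.3155, so d_i2 = 3.17 cm.
The final image is real, 3.17 cm to the right of lens 2 (overall magnification ≈ -0.22).

3.17 cm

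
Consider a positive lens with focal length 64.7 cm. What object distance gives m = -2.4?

m = −d_i/d_o ⇒ d_i = −m·d_o.
1/f = 1/d_o + 1/d_i = 1/d_o − 1/(m·d_o) = (1 − 1/m)/d_o, so d_o = f(1 − 1/m) = (64.70)(1 − 1/(-2.4)) = 91.7 cm.

91.7 cm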